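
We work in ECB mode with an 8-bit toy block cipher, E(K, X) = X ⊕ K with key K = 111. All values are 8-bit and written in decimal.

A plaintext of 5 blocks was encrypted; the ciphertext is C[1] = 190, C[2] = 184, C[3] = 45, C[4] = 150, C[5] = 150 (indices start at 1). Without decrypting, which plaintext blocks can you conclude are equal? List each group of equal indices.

P[4] = P[5]

ECB encrypts each block independently with the same key, so equal ciphertext blocks imply equal plaintext blocks.
C[4] = C[5] = 150, so P[4] = P[5].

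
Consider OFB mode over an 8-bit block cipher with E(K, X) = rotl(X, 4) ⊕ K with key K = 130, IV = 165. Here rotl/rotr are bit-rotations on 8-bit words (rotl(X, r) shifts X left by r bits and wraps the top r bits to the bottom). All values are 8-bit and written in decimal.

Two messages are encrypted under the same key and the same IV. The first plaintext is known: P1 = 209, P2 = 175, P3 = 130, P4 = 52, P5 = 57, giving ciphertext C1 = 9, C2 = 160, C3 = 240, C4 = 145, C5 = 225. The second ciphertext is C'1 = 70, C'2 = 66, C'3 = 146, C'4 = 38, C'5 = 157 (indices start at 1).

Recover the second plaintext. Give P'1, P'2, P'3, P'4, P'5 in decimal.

P'1 = 158, P'2 = 77, P'3 = 224, P'4 = 131, P'5 = 69

In OFB with a reused IV, both messages share the same keystream S_i, so C_i ⊕ C'_i = P_i ⊕ P'_i and thus P'_i = P_i ⊕ C_i ⊕ C'_i.
P'1: 209 ⊕ 9 ⊕ 70 = 158.
P'2: 175 ⊕ 160 ⊕ 66 = 77.
P'3: 130 ⊕ 240 ⊕ 146 = 224.
P'4: 52 ⊕ 145 ⊕ 38 = 131.
P'5: 57 ⊕ 225 ⊕ 157 = 69.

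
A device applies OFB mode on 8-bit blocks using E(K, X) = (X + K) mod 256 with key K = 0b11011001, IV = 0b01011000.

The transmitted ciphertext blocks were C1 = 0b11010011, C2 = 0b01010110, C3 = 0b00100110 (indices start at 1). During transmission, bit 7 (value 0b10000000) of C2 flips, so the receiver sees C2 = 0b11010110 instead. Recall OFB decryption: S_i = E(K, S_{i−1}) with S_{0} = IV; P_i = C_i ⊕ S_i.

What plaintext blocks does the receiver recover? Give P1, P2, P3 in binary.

Only C2 changed, to 0b11010110. In OFB, a change in C_i flips the same bit in P_i only; the keystream is unaffected. Decrypting the received ciphertext:
P1: S = E(K, 0b01011000) = 0b00110001; 0b11010011 ⊕ 0b00110001 = 0b11100010.
P2: S = E(K, 0b00110001) = 0b00001010; 0b11010110 ⊕ 0b00001010 = 0b11011100.
P3: S = E(K, 0b00001010) = 0b11100011; 0b00100110 ⊕ 0b11100011 = 0b11000101.
Blocks that differ from the original plaintext: P2.

P1 = 0b11100010, P2 = 0b11011100, P3 = 0b11000101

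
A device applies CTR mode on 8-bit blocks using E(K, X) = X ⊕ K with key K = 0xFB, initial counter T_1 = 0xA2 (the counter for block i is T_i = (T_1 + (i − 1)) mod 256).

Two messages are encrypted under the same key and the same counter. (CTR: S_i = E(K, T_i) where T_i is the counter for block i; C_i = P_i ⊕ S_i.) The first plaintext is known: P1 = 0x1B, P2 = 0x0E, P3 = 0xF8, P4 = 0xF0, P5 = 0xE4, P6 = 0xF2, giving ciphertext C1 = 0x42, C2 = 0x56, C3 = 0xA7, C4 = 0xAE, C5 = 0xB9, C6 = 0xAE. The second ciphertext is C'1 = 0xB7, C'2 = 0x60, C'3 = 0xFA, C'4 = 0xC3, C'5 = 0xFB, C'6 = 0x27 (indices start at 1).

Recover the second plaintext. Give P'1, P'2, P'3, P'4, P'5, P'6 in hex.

In CTR with a reused counter, both messages share the same keystream S_i, so C_i ⊕ C'_i = P_i ⊕ P'_i and thus P'_i = P_i ⊕ C_i ⊕ C'_i.
P'1: 0x1B ⊕ 0x42 ⊕ 0xB7 = 0xEE.
P'2: 0x0E ⊕ 0x56 ⊕ 0x60 = 0x38.
P'3: 0xF8 ⊕ 0xA7 ⊕ 0xFA = 0xA5.
P'4: 0xF0 ⊕ 0xAE ⊕ 0xC3 = 0x9D.
P'5: 0xE4 ⊕ 0xB9 ⊕ 0xFB = 0xA6.
P'6: 0xF2 ⊕ 0xAE ⊕ 0x27 = 0x7B.

P'1 = 0xEE, P'2 = 0x38, P'3 = 0xA5, P'4 = 0x9D, P'5 = 0xA6, P'6 = 0x7B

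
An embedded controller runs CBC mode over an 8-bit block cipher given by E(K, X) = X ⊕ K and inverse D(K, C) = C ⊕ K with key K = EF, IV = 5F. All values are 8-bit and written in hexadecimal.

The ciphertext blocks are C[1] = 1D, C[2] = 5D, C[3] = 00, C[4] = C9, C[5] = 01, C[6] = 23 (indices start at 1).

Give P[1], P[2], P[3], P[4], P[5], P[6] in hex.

CBC decryption: P_i = D(K, C_i) ⊕ C_{i−1}, with C_{0} = IV.
P[1]: D(K, 1D) = F2; F2 ⊕ 5F = AD.
P[2]: D(K, 5D) = B2; B2 ⊕ 1D = AF.
P[3]: D(K, 00) = EF; EF ⊕ 5D = B2.
P[4]: D(K, C9) = 26; 26 ⊕ 00 = 26.
P[5]: D(K, 01) = EE; EE ⊕ C9 = 27.
P[6]: D(K, 23) = CC; CC ⊕ 01 = CD.

P[1] = AD, P[2] = AF, P[3] = B2, P[4] = 26, P[5] = 27, P[6] = CD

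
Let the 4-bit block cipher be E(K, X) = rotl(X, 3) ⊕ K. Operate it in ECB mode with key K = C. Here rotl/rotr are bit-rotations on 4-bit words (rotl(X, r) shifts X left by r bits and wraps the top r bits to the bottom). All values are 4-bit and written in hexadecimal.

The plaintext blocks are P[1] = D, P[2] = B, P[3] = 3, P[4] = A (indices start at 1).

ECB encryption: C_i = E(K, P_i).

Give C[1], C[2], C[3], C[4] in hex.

C[1]: E(K, D) = 2.
C[2]: E(K, B) = 1.
C[3]: E(K, 3) = 5.
C[4]: E(K, A) = 9.

C[1] = 2, C[2] = 1, C[3] = 5, C[4] = 9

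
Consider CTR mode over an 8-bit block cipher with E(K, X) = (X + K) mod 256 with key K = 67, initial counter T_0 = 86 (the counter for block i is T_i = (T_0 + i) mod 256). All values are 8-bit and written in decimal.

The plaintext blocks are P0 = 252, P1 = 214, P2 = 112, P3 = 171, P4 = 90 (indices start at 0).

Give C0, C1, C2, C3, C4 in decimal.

CTR encryption: S_i = E(K, T_i) where T_i is the counter for block i; C_i = P_i ⊕ S_i.
C0: T = 86, S = E(K, T) = 153; 252 ⊕ 153 = 101.
C1: T = 87, S = E(K, T) = 154; 214 ⊕ 154 = 76.
C2: T = 88, S = E(K, T) = 155; 112 ⊕ 155 = 235.
C3: T = 89, S = E(K, T) = 156; 171 ⊕ 156 = 55.
C4: T = 90, S = E(K, T) = 157; 90 ⊕ 157 = 199.

C0 = 101, C1 = 76, C2 = 235, C3 = 55, C4 = 199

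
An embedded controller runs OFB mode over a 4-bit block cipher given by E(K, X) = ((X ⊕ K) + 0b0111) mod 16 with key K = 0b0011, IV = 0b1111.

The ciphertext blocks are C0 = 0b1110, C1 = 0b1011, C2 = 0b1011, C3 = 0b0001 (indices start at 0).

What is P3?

OFB decryption: S_i = E(K, S_{i−1}) with S_{−1} = IV; P_i = C_i ⊕ S_i.
P0: S = E(K, 0b1111) = 0b0011; 0b1110 ⊕ 0b0011 = 0b1101.
P1: S = E(K, 0b0011) = 0b0111; 0b1011 ⊕ 0b0111 = 0b1100.
P2: S = E(K, 0b0111) = 0b1011; 0b1011 ⊕ 0b1011 = 0b0000.
P3: S = E(K, 0b1011) = 0b1111; 0b0001 ⊕ 0b1111 = 0b1110.

P3 = 0b1110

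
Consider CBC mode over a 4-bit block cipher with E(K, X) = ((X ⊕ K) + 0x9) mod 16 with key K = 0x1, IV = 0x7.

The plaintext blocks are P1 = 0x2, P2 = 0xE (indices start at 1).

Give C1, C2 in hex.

CBC encryption: C_i = E(K, P_i ⊕ C_{i−1}), with C_{0} = IV.
C1: P1 ⊕ 0x7 = 0x5; E(K, 0x5) = 0xD.
C2: P2 ⊕ 0xD = 0x3; E(K, 0x3) = 0xB.

C1 = 0xD, C2 = 0xB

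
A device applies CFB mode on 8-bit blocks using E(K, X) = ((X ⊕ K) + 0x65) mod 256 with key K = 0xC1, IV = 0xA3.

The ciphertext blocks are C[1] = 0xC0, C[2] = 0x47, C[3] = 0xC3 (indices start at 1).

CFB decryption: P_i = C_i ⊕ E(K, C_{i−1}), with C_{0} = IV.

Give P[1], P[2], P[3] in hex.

P[1]: E(K, 0xA3) = 0xC7; 0xC0 ⊕ 0xC7 = 0x07.
P[2]: E(K, 0xC0) = 0x66; 0x47 ⊕ 0x66 = 0x21.
P[3]: E(K, 0x47) = 0xEB; 0xC3 ⊕ 0xEB = 0x28.

P[1] = 0x07, P[2] = 0x21, P[3] = 0x28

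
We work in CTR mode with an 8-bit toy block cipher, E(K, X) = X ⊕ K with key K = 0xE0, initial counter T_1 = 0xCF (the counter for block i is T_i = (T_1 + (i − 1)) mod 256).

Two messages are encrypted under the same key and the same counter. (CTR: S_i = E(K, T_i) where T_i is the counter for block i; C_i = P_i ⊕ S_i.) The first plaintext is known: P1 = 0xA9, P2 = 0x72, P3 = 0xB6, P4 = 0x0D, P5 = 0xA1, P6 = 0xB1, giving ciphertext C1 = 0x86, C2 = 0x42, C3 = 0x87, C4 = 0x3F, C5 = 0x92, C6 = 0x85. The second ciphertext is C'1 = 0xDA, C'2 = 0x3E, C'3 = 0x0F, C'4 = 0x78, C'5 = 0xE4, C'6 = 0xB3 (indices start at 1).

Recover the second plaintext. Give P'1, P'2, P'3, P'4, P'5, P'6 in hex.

In CTR with a reused counter, both messages share the same keystream S_i, so C_i ⊕ C'_i = P_i ⊕ P'_i and thus P'_i = P_i ⊕ C_i ⊕ C'_i.
P'1: 0xA9 ⊕ 0x86 ⊕ 0xDA = 0xF5.
P'2: 0x72 ⊕ 0x42 ⊕ 0x3E = 0x0E.
P'3: 0xB6 ⊕ 0x87 ⊕ 0x0F = 0x3E.
P'4: 0x0D ⊕ 0x3F ⊕ 0x78 = 0x4A.
P'5: 0xA1 ⊕ 0x92 ⊕ 0xE4 = 0xD7.
P'6: 0xB1 ⊕ 0x85 ⊕ 0xB3 = 0x87.

P'1 = 0xF5, P'2 = 0x0E, P'3 = 0x3E, P'4 = 0x4A, P'5 = 0xD7, P'6 = 0x87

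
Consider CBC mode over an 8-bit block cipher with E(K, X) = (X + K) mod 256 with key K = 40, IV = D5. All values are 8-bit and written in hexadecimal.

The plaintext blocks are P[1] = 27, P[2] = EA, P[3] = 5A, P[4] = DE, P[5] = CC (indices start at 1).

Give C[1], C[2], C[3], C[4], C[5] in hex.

C[1] = 32, C[2] = 18, C[3] = 82, C[4] = 9C, C[5] = 90

CBC encryption: C_i = E(K, P_i ⊕ C_{i−1}), with C_{0} = IV.
C[1]: P[1] ⊕ D5 = F2; E(K, F2) = 32.
C[2]: P[2] ⊕ 32 = D8; E(K, D8) = 18.
C[3]: P[3] ⊕ 18 = 42; E(K, 42) = 82.
C[4]: P[4] ⊕ 82 = 5C; E(K, 5C) = 9C.
C[5]: P[5] ⊕ 9C = 50; E(K, 50) = 90.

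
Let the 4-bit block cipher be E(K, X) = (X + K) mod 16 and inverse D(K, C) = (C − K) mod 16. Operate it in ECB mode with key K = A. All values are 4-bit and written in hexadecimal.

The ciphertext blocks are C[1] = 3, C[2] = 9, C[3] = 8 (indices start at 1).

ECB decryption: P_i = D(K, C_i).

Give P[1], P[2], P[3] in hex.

P[1] = 9, P[2] = F, P[3] = E

P[1]: D(K, 3) = 9.
P[2]: D(K, 9) = F.
P[3]: D(K, 8) = E.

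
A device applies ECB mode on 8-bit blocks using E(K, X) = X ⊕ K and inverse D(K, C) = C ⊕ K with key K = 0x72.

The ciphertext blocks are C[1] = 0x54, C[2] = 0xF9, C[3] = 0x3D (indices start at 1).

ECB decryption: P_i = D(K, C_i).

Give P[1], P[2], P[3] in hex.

P[1]: D(K, 0x54) = 0x26.
P[2]: D(K, 0xF9) = 0x8B.
P[3]: D(K, 0x3D) = 0x4F.

P[1] = 0x26, P[2] = 0x8B, P[3] = 0x4F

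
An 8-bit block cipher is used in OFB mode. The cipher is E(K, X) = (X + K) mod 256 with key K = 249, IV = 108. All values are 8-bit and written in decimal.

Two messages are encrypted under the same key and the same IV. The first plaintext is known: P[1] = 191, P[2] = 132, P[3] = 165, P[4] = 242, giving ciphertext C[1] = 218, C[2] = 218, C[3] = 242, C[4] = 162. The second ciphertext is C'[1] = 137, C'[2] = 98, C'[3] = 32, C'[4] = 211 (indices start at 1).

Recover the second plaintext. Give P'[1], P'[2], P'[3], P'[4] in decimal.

In OFB with a reused IV, both messages share the same keystream S_i, so C_i ⊕ C'_i = P_i ⊕ P'_i and thus P'_i = P_i ⊕ C_i ⊕ C'_i.
P'[1]: 191 ⊕ 218 ⊕ 137 = 236.
P'[2]: 132 ⊕ 218 ⊕ 98 = 60.
P'[3]: 165 ⊕ 242 ⊕ 32 = 119.
P'[4]: 242 ⊕ 162 ⊕ 211 = 131.

P'[1] = 236, P'[2] = 60, P'[3] = 119, P'[4] = 131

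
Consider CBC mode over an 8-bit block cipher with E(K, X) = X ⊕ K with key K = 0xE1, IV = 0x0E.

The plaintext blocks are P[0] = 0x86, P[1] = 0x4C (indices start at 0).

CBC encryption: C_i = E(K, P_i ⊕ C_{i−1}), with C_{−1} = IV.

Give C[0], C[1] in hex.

C[0] = 0x69, C[1] = 0xC4

C[0]: P[0] ⊕ 0x0E = 0x88; E(K, 0x88) = 0x69.
C[1]: P[1] ⊕ 0x69 = 0x25; E(K, 0x25) = 0xC4.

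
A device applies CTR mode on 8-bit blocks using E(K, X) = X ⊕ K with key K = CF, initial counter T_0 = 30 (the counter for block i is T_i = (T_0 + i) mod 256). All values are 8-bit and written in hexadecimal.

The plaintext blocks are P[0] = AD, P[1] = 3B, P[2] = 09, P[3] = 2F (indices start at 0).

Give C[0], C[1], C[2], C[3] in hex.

C[0] = 52, C[1] = C5, C[2] = F4, C[3] = D3

CTR encryption: S_i = E(K, T_i) where T_i is the counter for block i; C_i = P_i ⊕ S_i.
C[0]: T = 30, S = E(K, T) = FF; AD ⊕ FF = 52.
C[1]: T = 31, S = E(K, T) = FE; 3B ⊕ FE = C5.
C[2]: T = 32, S = E(K, T) = FD; 09 ⊕ FD = F4.
C[3]: T = 33, S = E(K, T) = FC; 2F ⊕ FC = D3.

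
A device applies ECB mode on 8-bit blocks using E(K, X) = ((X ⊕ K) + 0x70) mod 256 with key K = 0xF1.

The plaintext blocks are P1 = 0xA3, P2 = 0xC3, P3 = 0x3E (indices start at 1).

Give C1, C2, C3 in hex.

C1 = 0xC2, C2 = 0xA2, C3 = 0x3F

ECB encryption: C_i = E(K, P_i).
C1: E(K, 0xA3) = 0xC2.
C2: E(K, 0xC3) = 0xA2.
C3: E(K, 0x3E) = 0x3F.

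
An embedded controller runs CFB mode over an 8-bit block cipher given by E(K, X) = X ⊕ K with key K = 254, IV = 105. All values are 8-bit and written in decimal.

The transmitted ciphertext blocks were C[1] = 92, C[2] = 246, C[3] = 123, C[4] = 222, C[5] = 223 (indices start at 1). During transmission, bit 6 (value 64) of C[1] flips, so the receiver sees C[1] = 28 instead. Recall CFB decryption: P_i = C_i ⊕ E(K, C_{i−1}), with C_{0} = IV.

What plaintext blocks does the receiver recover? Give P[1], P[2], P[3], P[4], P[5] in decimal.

Only C[1] changed, to 28. In CFB, a change in C_i flips the same bit in P_i and garbles P_{i+1}. Decrypting the received ciphertext:
P[1]: E(K, 105) = 151; 28 ⊕ 151 = 139.
P[2]: E(K, 28) = 226; 246 ⊕ 226 = 20.
P[3]: E(K, 246) = 8; 123 ⊕ 8 = 115.
P[4]: E(K, 123) = 133; 222 ⊕ 133 = 91.
P[5]: E(K, 222) = 32; 223 ⊕ 32 = 255.
Blocks that differ from the original plaintext: P[1], P[2].

P[1] = 139, P[2] = 20, P[3] = 115, P[4] = 91, P[5] = 255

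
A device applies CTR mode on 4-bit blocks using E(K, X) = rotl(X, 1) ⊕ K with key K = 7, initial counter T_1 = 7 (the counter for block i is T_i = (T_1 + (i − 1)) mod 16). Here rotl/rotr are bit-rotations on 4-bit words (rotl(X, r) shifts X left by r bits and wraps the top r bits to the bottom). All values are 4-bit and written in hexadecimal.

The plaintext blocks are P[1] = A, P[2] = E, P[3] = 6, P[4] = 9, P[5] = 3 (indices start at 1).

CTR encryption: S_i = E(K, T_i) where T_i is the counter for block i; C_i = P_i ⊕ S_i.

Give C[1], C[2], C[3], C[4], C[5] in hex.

C[1] = 3, C[2] = 8, C[3] = 2, C[4] = B, C[5] = 3

C[1]: T = 7, S = E(K, T) = 9; A ⊕ 9 = 3.
C[2]: T = 8, S = E(K, T) = 6; E ⊕ 6 = 8.
C[3]: T = 9, S = E(K, T) = 4; 6 ⊕ 4 = 2.
C[4]: T = A, S = E(K, T) = 2; 9 ⊕ 2 = B.
C[5]: T = B, S = E(K, T) = 0; 3 ⊕ 0 = 3.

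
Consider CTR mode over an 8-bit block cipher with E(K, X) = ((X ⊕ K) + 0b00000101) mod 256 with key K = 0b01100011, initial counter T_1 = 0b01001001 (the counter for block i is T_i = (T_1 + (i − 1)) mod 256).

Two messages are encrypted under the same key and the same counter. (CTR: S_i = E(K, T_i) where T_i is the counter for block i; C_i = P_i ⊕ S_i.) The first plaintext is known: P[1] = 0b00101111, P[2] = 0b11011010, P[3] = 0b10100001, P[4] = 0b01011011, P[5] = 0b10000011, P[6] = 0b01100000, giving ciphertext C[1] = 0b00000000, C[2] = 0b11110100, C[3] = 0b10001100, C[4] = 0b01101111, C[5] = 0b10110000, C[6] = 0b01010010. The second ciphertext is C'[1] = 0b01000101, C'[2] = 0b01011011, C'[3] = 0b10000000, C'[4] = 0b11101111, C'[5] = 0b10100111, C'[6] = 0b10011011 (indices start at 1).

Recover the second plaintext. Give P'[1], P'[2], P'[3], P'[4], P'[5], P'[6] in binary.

In CTR with a reused counter, both messages share the same keystream S_i, so C_i ⊕ C'_i = P_i ⊕ P'_i and thus P'_i = P_i ⊕ C_i ⊕ C'_i.
P'[1]: 0b00101111 ⊕ 0b00000000 ⊕ 0b01000101 = 0b01101010.
P'[2]: 0b11011010 ⊕ 0b11110100 ⊕ 0b01011011 = 0b01110101.
P'[3]: 0b10100001 ⊕ 0b10001100 ⊕ 0b10000000 = 0b10101101.
P'[4]: 0b01011011 ⊕ 0b01101111 ⊕ 0b11101111 = 0b11011011.
P'[5]: 0b10000011 ⊕ 0b10110000 ⊕ 0b10100111 = 0b10010100.
P'[6]: 0b01100000 ⊕ 0b01010010 ⊕ 0b10011011 = 0b10101001.

P'[1] = 0b01101010, P'[2] = 0b01110101, P'[3] = 0b10101101, P'[4] = 0b11011011, P'[5] = 0b10010100, P'[6] = 0b10101001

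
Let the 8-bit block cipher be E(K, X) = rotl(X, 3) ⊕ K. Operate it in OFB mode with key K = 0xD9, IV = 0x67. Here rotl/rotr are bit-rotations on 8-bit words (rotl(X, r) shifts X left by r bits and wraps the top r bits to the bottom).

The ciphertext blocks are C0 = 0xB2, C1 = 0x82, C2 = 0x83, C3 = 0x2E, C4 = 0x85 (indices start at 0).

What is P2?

P2 = 0x2C

OFB decryption: S_i = E(K, S_{i−1}) with S_{−1} = IV; P_i = C_i ⊕ S_i.
P0: S = E(K, 0x67) = 0xE2; 0xB2 ⊕ 0xE2 = 0x50.
P1: S = E(K, 0xE2) = 0xCE; 0x82 ⊕ 0xCE = 0x4C.
P2: S = E(K, 0xCE) = 0xAF; 0x83 ⊕ 0xAF = 0x2C.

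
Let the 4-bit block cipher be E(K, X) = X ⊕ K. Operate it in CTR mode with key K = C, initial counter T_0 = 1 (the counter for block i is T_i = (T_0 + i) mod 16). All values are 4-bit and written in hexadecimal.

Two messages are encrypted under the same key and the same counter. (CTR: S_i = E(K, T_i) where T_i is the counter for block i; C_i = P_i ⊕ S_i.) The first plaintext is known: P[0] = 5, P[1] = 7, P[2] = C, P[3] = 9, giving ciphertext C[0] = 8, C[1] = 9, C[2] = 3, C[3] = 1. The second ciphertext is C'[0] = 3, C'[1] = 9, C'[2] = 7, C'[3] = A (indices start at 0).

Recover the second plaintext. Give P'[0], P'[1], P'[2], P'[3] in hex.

P'[0] = E, P'[1] = 7, P'[2] = 8, P'[3] = 2

In CTR with a reused counter, both messages share the same keystream S_i, so C_i ⊕ C'_i = P_i ⊕ P'_i and thus P'_i = P_i ⊕ C_i ⊕ C'_i.
P'[0]: 5 ⊕ 8 ⊕ 3 = E.
P'[1]: 7 ⊕ 9 ⊕ 9 = 7.
P'[2]: C ⊕ 3 ⊕ 7 = 8.
P'[3]: 9 ⊕ 1 ⊕ A = 2.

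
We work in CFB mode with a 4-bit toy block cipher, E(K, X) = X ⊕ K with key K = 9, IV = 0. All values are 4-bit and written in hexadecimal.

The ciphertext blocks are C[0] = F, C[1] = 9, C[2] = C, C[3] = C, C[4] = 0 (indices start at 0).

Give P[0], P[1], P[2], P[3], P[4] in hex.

P[0] = 6, P[1] = F, P[2] = C, P[3] = 9, P[4] = 5

CFB decryption: P_i = C_i ⊕ E(K, C_{i−1}), with C_{−1} = IV.
P[0]: E(K, 0) = 9; F ⊕ 9 = 6.
P[1]: E(K, F) = 6; 9 ⊕ 6 = F.
P[2]: E(K, 9) = 0; C ⊕ 0 = C.
P[3]: E(K, C) = 5; C ⊕ 5 = 9.
P[4]: E(K, C) = 5; 0 ⊕ 5 = 5.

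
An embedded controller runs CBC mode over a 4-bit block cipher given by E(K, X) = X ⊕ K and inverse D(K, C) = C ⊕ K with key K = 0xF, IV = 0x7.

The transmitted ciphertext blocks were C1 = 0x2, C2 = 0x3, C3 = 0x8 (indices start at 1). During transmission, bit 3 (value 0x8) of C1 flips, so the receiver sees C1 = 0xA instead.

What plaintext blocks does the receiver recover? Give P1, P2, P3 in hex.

CBC decryption: P_i = D(K, C_i) ⊕ C_{i−1}, with C_{0} = IV.
Only C1 changed, to 0xA. In CBC, a change in C_i garbles P_i and flips the same bit in P_{i+1}. Decrypting the received ciphertext:
P1: D(K, 0xA) = 0x5; 0x5 ⊕ 0x7 = 0x2.
P2: D(K, 0x3) = 0xC; 0xC ⊕ 0xA = 0x6.
P3: D(K, 0x8) = 0x7; 0x7 ⊕ 0x3 = 0x4.
Blocks that differ from the original plaintext: P1, P2.

P1 = 0x2, P2 = 0x6, P3 = 0x4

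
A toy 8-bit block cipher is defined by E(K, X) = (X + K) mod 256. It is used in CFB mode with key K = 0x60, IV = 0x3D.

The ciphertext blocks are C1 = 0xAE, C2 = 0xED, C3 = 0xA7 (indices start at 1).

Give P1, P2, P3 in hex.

P1 = 0x33, P2 = 0xE3, P3 = 0xEA

CFB decryption: P_i = C_i ⊕ E(K, C_{i−1}), with C_{0} = IV.
P1: E(K, 0x3D) = 0x9D; 0xAE ⊕ 0x9D = 0x33.
P2: E(K, 0xAE) = 0x0E; 0xED ⊕ 0x0E = 0xE3.
P3: E(K, 0xED) = 0x4D; 0xA7 ⊕ 0x4D = 0xEA.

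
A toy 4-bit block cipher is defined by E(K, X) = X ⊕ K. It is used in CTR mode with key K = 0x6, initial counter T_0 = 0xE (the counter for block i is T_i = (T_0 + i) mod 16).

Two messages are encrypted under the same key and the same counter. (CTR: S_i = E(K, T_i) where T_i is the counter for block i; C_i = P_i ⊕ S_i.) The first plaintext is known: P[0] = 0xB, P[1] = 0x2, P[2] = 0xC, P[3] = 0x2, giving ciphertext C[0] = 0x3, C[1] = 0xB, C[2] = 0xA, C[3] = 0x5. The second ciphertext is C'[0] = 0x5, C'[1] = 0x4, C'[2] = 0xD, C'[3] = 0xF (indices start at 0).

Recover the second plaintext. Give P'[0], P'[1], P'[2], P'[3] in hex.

P'[0] = 0xD, P'[1] = 0xD, P'[2] = 0xB, P'[3] = 0x8

In CTR with a reused counter, both messages share the same keystream S_i, so C_i ⊕ C'_i = P_i ⊕ P'_i and thus P'_i = P_i ⊕ C_i ⊕ C'_i.
P'[0]: 0xB ⊕ 0x3 ⊕ 0x5 = 0xD.
P'[1]: 0x2 ⊕ 0xB ⊕ 0x4 = 0xD.
P'[2]: 0xC ⊕ 0xA ⊕ 0xD = 0xB.
P'[3]: 0x2 ⊕ 0x5 ⊕ 0xF = 0x8.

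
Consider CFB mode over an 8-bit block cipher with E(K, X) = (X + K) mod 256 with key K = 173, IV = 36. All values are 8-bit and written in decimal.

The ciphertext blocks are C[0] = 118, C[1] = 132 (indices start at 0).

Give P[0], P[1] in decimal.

P[0] = 167, P[1] = 167

CFB decryption: P_i = C_i ⊕ E(K, C_{i−1}), with C_{−1} = IV.
P[0]: E(K, 36) = 209; 118 ⊕ 209 = 167.
P[1]: E(K, 118) = 35; 132 ⊕ 35 = 167.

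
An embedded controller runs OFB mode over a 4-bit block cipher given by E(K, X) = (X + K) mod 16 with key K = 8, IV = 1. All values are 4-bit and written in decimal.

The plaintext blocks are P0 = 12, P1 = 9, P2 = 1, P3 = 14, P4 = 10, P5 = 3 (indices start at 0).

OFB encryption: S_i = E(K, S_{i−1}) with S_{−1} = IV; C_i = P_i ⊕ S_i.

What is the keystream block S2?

C0: S = E(K, 1) = 9; 12 ⊕ 9 = 5.
C1: S = E(K, 9) = 1; 9 ⊕ 1 = 8.
C2: S = E(K, 1) = 9; 1 ⊕ 9 = 8.
So S2 = 9.

9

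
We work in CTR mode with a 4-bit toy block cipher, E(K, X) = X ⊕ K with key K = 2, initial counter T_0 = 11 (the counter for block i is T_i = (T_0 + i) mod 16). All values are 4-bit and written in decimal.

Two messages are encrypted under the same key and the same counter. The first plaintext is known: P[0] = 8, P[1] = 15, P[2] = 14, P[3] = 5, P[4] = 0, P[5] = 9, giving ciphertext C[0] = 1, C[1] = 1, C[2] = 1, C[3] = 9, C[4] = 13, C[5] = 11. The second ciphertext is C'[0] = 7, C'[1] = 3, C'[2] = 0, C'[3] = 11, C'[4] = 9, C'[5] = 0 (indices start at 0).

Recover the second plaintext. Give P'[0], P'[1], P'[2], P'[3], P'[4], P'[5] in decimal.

P'[0] = 14, P'[1] = 13, P'[2] = 15, P'[3] = 7, P'[4] = 4, P'[5] = 2

In CTR with a reused counter, both messages share the same keystream S_i, so C_i ⊕ C'_i = P_i ⊕ P'_i and thus P'_i = P_i ⊕ C_i ⊕ C'_i.
P'[0]: 8 ⊕ 1 ⊕ 7 = 14.
P'[1]: 15 ⊕ 1 ⊕ 3 = 13.
P'[2]: 14 ⊕ 1 ⊕ 0 = 15.
P'[3]: 5 ⊕ 9 ⊕ 11 = 7.
P'[4]: 0 ⊕ 13 ⊕ 9 = 4.
P'[5]: 9 ⊕ 11 ⊕ 0 = 2.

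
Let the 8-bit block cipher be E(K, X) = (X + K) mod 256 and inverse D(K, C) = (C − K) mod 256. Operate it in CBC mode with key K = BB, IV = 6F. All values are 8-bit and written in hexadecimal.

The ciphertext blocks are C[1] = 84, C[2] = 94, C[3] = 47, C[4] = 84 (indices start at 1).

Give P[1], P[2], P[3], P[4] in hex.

CBC decryption: P_i = D(K, C_i) ⊕ C_{i−1}, with C_{0} = IV.
P[1]: D(K, 84) = C9; C9 ⊕ 6F = A6.
P[2]: D(K, 94) = D9; D9 ⊕ 84 = 5D.
P[3]: D(K, 47) = 8C; 8C ⊕ 94 = 18.
P[4]: D(K, 84) = C9; C9 ⊕ 47 = 8E.

P[1] = A6, P[2] = 5D, P[3] = 18, P[4] = 8E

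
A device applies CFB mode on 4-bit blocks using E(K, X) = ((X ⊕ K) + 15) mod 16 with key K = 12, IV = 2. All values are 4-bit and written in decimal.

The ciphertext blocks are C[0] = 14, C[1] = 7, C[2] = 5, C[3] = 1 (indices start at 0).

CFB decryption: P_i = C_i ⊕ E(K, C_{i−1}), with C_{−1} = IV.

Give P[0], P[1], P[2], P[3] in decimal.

P[0] = 3, P[1] = 6, P[2] = 15, P[3] = 9

P[0]: E(K, 2) = 13; 14 ⊕ 13 = 3.
P[1]: E(K, 14) = 1; 7 ⊕ 1 = 6.
P[2]: E(K, 7) = 10; 5 ⊕ 10 = 15.
P[3]: E(K, 5) = 8; 1 ⊕ 8 = 9.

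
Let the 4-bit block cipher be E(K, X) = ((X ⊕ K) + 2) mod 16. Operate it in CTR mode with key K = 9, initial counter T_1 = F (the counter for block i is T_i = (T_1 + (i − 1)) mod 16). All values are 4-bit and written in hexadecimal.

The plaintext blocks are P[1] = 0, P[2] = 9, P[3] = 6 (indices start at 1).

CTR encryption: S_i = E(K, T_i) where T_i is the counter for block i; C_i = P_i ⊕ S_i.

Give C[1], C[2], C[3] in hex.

C[1] = 8, C[2] = 2, C[3] = C

C[1]: T = F, S = E(K, T) = 8; 0 ⊕ 8 = 8.
C[2]: T = 0, S = E(K, T) = B; 9 ⊕ B = 2.
C[3]: T = 1, S = E(K, T) = A; 6 ⊕ A = C.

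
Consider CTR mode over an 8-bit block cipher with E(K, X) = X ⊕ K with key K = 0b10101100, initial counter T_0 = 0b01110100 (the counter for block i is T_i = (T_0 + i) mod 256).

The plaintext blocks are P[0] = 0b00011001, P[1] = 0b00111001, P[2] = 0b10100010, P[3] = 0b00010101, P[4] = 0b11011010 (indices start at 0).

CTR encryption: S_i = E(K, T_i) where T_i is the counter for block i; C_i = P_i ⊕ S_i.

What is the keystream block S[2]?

0b11011010

C[0]: T = 0b01110100, S = E(K, T) = 0b11011000; 0b00011001 ⊕ 0b11011000 = 0b11000001.
C[1]: T = 0b01110101, S = E(K, T) = 0b11011001; 0b00111001 ⊕ 0b11011001 = 0b11100000.
C[2]: T = 0b01110110, S = E(K, T) = 0b11011010; 0b10100010 ⊕ 0b11011010 = 0b01111000.
So S[2] = 0b11011010.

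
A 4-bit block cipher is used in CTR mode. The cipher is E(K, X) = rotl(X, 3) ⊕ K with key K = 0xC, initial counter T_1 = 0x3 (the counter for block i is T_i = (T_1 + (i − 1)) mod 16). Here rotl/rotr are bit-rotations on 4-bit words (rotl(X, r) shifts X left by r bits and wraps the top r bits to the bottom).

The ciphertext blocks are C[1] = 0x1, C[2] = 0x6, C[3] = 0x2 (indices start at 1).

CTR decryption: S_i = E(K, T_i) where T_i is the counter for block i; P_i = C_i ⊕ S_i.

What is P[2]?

P[2]: T = 0x4, S = E(K, T) = 0xE; 0x6 ⊕ 0xE = 0x8.

P[2] = 0x8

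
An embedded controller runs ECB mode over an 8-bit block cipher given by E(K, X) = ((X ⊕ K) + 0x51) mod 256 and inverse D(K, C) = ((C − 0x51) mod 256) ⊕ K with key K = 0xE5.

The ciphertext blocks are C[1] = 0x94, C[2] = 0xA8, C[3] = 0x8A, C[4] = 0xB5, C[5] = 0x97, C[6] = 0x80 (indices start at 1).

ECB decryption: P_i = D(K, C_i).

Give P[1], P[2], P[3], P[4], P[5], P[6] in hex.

P[1]: D(K, 0x94) = 0xA6.
P[2]: D(K, 0xA8) = 0xB2.
P[3]: D(K, 0x8A) = 0xDC.
P[4]: D(K, 0xB5) = 0x81.
P[5]: D(K, 0x97) = 0xA3.
P[6]: D(K, 0x80) = 0xCA.

P[1] = 0xA6, P[2] = 0xB2, P[3] = 0xDC, P[4] = 0x81, P[5] = 0xA3, P[6] = 0xCA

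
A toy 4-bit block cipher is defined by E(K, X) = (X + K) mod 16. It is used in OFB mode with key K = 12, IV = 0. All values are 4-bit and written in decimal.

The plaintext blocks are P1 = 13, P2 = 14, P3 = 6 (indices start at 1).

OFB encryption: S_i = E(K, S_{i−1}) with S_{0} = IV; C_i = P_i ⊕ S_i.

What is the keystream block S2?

C1: S = E(K, 0) = 12; 13 ⊕ 12 = 1.
C2: S = E(K, 12) = 8; 14 ⊕ 8 = 6.
So S2 = 8.

8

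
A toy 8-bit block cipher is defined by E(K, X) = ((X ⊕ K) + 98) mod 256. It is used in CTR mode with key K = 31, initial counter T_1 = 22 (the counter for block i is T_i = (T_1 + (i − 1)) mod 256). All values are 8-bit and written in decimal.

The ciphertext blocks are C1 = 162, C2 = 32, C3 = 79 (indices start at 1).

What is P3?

CTR decryption: S_i = E(K, T_i) where T_i is the counter for block i; P_i = C_i ⊕ S_i.
P3: T = 24, S = E(K, T) = 105; 79 ⊕ 105 = 38.

P3 = 38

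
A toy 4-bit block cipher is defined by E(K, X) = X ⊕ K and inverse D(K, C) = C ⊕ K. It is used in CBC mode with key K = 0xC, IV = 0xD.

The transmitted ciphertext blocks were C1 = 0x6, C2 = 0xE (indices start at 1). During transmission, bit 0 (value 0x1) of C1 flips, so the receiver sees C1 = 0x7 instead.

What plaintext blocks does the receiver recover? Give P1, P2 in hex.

P1 = 0x6, P2 = 0x5

CBC decryption: P_i = D(K, C_i) ⊕ C_{i−1}, with C_{0} = IV.
Only C1 changed, to 0x7. In CBC, a change in C_i garbles P_i and flips the same bit in P_{i+1}. Decrypting the received ciphertext:
P1: D(K, 0x7) = 0xB; 0xB ⊕ 0xD = 0x6.
P2: D(K, 0xE) = 0x2; 0x2 ⊕ 0x7 = 0x5.
Blocks that differ from the original plaintext: P1, P2.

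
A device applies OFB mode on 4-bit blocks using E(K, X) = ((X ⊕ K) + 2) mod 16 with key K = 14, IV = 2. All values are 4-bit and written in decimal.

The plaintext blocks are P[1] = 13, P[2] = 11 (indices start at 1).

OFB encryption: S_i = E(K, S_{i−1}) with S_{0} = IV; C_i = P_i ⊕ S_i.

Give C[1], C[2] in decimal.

C[1] = 3, C[2] = 9

C[1]: S = E(K, 2) = 14; 13 ⊕ 14 = 3.
C[2]: S = E(K, 14) = 2; 11 ⊕ 2 = 9.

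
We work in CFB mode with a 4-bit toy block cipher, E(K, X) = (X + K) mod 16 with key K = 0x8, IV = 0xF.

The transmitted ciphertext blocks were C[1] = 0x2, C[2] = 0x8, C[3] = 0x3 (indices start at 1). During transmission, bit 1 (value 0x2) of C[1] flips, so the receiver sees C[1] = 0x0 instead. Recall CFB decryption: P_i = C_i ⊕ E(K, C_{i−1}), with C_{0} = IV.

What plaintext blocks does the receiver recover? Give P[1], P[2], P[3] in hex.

Only C[1] changed, to 0x0. In CFB, a change in C_i flips the same bit in P_i and garbles P_{i+1}. Decrypting the received ciphertext:
P[1]: E(K, 0xF) = 0x7; 0x0 ⊕ 0x7 = 0x7.
P[2]: E(K, 0x0) = 0x8; 0x8 ⊕ 0x8 = 0x0.
P[3]: E(K, 0x8) = 0x0; 0x3 ⊕ 0x0 = 0x3.
Blocks that differ from the original plaintext: P[1], P[2].

P[1] = 0x7, P[2] = 0x0, P[3] = 0x3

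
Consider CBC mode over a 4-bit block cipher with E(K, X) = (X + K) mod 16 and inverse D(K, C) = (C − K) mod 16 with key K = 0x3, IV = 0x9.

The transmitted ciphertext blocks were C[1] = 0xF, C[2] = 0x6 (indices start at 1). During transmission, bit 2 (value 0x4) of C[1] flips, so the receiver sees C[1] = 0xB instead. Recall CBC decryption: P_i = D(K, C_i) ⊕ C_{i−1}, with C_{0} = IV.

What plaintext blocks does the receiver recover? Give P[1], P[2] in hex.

Only C[1] changed, to 0xB. In CBC, a change in C_i garbles P_i and flips the same bit in P_{i+1}. Decrypting the received ciphertext:
P[1]: D(K, 0xB) = 0x8; 0x8 ⊕ 0x9 = 0x1.
P[2]: D(K, 0x6) = 0x3; 0x3 ⊕ 0xB = 0x8.
Blocks that differ from the original plaintext: P[1], P[2].

P[1] = 0x1, P[2] = 0x8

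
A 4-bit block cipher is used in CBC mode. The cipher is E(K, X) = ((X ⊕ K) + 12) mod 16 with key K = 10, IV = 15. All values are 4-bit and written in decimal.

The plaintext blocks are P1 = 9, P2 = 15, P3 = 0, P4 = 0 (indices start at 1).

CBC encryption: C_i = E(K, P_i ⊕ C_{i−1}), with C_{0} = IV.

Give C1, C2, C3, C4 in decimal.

C1: P1 ⊕ 15 = 6; E(K, 6) = 8.
C2: P2 ⊕ 8 = 7; E(K, 7) = 9.
C3: P3 ⊕ 9 = 9; E(K, 9) = 15.
C4: P4 ⊕ 15 = 15; E(K, 15) = 1.

C1 = 8, C2 = 9, C3 = 15, C4 = 1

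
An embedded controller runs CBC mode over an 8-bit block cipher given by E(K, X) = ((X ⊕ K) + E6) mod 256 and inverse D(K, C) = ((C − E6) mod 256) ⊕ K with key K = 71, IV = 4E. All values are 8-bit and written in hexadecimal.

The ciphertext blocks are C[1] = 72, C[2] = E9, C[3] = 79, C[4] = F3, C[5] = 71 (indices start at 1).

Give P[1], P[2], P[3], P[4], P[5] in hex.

P[1] = B3, P[2] = 00, P[3] = 0B, P[4] = 05, P[5] = 09

CBC decryption: P_i = D(K, C_i) ⊕ C_{i−1}, with C_{0} = IV.
P[1]: D(K, 72) = FD; FD ⊕ 4E = B3.
P[2]: D(K, E9) = 72; 72 ⊕ 72 = 00.
P[3]: D(K, 79) = E2; E2 ⊕ E9 = 0B.
P[4]: D(K, F3) = 7C; 7C ⊕ 79 = 05.
P[5]: D(K, 71) = FA; FA ⊕ F3 = 09.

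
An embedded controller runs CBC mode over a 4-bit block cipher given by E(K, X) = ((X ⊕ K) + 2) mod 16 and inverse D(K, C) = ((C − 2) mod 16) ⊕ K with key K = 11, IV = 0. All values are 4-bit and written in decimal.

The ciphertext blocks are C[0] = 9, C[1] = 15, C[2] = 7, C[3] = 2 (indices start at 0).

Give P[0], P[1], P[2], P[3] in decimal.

CBC decryption: P_i = D(K, C_i) ⊕ C_{i−1}, with C_{−1} = IV.
P[0]: D(K, 9) = 12; 12 ⊕ 0 = 12.
P[1]: D(K, 15) = 6; 6 ⊕ 9 = 15.
P[2]: D(K, 7) = 14; 14 ⊕ 15 = 1.
P[3]: D(K, 2) = 11; 11 ⊕ 7 = 12.

P[0] = 12, P[1] = 15, P[2] = 1, P[3] = 12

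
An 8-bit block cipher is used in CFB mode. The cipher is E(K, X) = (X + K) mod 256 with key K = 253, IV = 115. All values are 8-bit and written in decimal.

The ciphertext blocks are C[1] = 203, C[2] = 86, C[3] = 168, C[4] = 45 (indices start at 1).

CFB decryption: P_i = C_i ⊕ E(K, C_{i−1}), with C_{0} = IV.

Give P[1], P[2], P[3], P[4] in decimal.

P[1] = 187, P[2] = 158, P[3] = 251, P[4] = 136

P[1]: E(K, 115) = 112; 203 ⊕ 112 = 187.
P[2]: E(K, 203) = 200; 86 ⊕ 200 = 158.
P[3]: E(K, 86) = 83; 168 ⊕ 83 = 251.
P[4]: E(K, 168) = 165; 45 ⊕ 165 = 136.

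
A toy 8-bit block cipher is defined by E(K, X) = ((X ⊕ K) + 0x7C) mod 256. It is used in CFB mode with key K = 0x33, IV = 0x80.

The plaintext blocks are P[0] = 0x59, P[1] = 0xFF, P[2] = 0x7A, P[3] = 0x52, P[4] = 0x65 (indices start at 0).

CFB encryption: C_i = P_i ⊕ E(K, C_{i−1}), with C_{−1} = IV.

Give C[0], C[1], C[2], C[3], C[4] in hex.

C[0] = 0x76, C[1] = 0x3E, C[2] = 0xF3, C[3] = 0x6E, C[4] = 0xBC

C[0]: E(K, 0x80) = 0x2F; 0x59 ⊕ 0x2F = 0x76.
C[1]: E(K, 0x76) = 0xC1; 0xFF ⊕ 0xC1 = 0x3E.
C[2]: E(K, 0x3E) = 0x89; 0x7A ⊕ 0x89 = 0xF3.
C[3]: E(K, 0xF3) = 0x3C; 0x52 ⊕ 0x3C = 0x6E.
C[4]: E(K, 0x6E) = 0xD9; 0x65 ⊕ 0xD9 = 0xBC.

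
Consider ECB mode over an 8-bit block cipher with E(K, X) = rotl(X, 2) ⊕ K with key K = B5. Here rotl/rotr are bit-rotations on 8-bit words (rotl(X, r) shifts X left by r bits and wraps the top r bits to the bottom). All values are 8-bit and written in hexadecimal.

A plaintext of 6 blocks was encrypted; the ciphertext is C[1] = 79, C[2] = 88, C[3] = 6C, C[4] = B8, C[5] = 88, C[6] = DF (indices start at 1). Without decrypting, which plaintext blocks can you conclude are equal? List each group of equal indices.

P[2] = P[5]

ECB encrypts each block independently with the same key, so equal ciphertext blocks imply equal plaintext blocks.
C[2] = C[5] = 88, so P[2] = P[5].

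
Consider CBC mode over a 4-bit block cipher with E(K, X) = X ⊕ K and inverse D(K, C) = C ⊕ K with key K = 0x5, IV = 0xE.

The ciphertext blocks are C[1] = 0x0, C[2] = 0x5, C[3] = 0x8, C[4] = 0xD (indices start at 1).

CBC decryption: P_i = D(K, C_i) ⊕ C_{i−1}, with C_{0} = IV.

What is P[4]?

P[4] = 0x0

P[4]: D(K, 0xD) = 0x8; 0x8 ⊕ 0x8 = 0x0.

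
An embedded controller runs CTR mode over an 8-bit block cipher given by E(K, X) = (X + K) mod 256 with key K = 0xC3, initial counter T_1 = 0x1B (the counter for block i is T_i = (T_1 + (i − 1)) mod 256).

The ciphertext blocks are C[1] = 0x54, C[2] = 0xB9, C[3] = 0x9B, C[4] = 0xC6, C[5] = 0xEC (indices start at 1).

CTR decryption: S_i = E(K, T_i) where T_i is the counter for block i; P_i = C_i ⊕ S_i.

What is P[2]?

P[2]: T = 0x1C, S = E(K, T) = 0xDF; 0xB9 ⊕ 0xDF = 0x66.

P[2] = 0x66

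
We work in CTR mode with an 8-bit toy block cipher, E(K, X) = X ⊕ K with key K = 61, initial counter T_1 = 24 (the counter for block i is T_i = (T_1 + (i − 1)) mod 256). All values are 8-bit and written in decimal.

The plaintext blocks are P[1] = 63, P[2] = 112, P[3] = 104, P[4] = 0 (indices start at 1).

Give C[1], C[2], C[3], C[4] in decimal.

C[1] = 26, C[2] = 84, C[3] = 79, C[4] = 38

CTR encryption: S_i = E(K, T_i) where T_i is the counter for block i; C_i = P_i ⊕ S_i.
C[1]: T = 24, S = E(K, T) = 37; 63 ⊕ 37 = 26.
C[2]: T = 25, S = E(K, T) = 36; 112 ⊕ 36 = 84.
C[3]: T = 26, S = E(K, T) = 39; 104 ⊕ 39 = 79.
C[4]: T = 27, S = E(K, T) = 38; 0 ⊕ 38 = 38.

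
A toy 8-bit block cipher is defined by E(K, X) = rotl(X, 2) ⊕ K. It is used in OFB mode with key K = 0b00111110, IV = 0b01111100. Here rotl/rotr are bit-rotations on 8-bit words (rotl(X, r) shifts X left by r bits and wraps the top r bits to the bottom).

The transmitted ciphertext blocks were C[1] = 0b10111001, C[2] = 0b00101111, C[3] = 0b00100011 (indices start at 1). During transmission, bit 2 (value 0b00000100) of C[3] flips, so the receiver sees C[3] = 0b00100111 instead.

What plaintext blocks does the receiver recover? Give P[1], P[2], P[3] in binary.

P[1] = 0b01110110, P[2] = 0b00101110, P[3] = 0b00011101

OFB decryption: S_i = E(K, S_{i−1}) with S_{0} = IV; P_i = C_i ⊕ S_i.
Only C[3] changed, to 0b00100111. In OFB, a change in C_i flips the same bit in P_i only; the keystream is unaffected. Decrypting the received ciphertext:
P[1]: S = E(K, 0b01111100) = 0b11001111; 0b10111001 ⊕ 0b11001111 = 0b01110110.
P[2]: S = E(K, 0b11001111) = 0b00000001; 0b00101111 ⊕ 0b00000001 = 0b00101110.
P[3]: S = E(K, 0b00000001) = 0b00111010; 0b00100111 ⊕ 0b00111010 = 0b00011101.
Blocks that differ from the original plaintext: P[3].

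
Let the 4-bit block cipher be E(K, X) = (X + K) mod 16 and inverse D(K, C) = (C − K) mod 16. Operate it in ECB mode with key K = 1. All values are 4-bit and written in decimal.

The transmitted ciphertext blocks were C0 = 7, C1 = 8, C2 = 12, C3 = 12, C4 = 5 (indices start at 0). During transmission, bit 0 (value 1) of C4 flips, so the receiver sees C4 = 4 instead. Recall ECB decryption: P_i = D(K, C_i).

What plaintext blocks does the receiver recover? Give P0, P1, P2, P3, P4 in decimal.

Only C4 changed, to 4. In ECB, a change in C_i affects only P_i. Decrypting the received ciphertext:
P0: D(K, 7) = 6.
P1: D(K, 8) = 7.
P2: D(K, 12) = 11.
P3: D(K, 12) = 11.
P4: D(K, 4) = 3.
Blocks that differ from the original plaintext: P4.

P0 = 6, P1 = 7, P2 = 11, P3 = 11, P4 = 3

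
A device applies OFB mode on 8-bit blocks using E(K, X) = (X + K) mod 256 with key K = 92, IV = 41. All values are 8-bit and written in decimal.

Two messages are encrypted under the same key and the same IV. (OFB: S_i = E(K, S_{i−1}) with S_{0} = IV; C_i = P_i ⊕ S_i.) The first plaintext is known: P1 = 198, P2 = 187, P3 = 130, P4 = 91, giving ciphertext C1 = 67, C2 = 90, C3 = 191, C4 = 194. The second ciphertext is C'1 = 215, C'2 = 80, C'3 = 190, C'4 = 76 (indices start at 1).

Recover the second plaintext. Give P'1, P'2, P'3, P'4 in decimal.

In OFB with a reused IV, both messages share the same keystream S_i, so C_i ⊕ C'_i = P_i ⊕ P'_i and thus P'_i = P_i ⊕ C_i ⊕ C'_i.
P'1: 198 ⊕ 67 ⊕ 215 = 82.
P'2: 187 ⊕ 90 ⊕ 80 = 177.
P'3: 130 ⊕ 191 ⊕ 190 = 131.
P'4: 91 ⊕ 194 ⊕ 76 = 213.

P'1 = 82, P'2 = 177, P'3 = 131, P'4 = 213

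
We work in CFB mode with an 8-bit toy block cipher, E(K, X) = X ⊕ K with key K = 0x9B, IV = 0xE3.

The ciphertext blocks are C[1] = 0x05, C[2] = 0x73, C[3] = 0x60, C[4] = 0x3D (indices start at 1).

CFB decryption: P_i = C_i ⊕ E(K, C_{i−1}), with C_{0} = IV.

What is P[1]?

P[1] = 0x7D

P[1]: E(K, 0xE3) = 0x78; 0x05 ⊕ 0x78 = 0x7D.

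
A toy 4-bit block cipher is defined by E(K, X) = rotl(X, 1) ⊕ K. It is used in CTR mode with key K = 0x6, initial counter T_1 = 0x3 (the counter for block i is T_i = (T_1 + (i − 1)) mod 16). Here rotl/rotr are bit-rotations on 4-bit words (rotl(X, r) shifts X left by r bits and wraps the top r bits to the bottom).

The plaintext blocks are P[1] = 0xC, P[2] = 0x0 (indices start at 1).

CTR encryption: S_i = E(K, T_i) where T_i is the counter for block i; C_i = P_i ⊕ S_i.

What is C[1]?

C[1]: T = 0x3, S = E(K, T) = 0x0; 0xC ⊕ 0x0 = 0xC.

C[1] = 0xC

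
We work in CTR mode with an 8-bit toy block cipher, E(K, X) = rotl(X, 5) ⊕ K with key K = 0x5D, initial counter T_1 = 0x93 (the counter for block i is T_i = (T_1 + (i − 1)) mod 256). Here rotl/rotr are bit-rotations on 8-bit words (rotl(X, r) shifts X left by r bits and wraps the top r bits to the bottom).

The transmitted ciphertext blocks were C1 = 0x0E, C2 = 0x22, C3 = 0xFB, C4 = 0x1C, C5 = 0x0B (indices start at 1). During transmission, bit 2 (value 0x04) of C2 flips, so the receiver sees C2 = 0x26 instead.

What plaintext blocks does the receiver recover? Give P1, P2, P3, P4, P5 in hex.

P1 = 0x21, P2 = 0xE9, P3 = 0x14, P4 = 0x93, P5 = 0xA4

CTR decryption: S_i = E(K, T_i) where T_i is the counter for block i; P_i = C_i ⊕ S_i.
Only C2 changed, to 0x26. In CTR, a change in C_i flips the same bit in P_i only; the keystream is unaffected. Decrypting the received ciphertext:
P1: T = 0x93, S = E(K, T) = 0x2F; 0x0E ⊕ 0x2F = 0x21.
P2: T = 0x94, S = E(K, T) = 0xCF; 0x26 ⊕ 0xCF = 0xE9.
P3: T = 0x95, S = E(K, T) = 0xEF; 0xFB ⊕ 0xEF = 0x14.
P4: T = 0x96, S = E(K, T) = 0x8F; 0x1C ⊕ 0x8F = 0x93.
P5: T = 0x97, S = E(K, T) = 0xAF; 0x0B ⊕ 0xAF = 0xA4.
Blocks that differ from the original plaintext: P2.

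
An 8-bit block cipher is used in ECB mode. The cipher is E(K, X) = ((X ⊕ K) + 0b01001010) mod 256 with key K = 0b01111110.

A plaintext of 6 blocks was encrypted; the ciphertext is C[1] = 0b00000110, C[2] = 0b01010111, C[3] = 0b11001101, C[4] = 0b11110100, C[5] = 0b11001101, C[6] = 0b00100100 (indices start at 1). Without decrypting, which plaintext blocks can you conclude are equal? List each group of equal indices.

P[3] = P[5]

ECB encrypts each block independently with the same key, so equal ciphertext blocks imply equal plaintext blocks.
C[3] = C[5] = 0b11001101, so P[3] = P[5].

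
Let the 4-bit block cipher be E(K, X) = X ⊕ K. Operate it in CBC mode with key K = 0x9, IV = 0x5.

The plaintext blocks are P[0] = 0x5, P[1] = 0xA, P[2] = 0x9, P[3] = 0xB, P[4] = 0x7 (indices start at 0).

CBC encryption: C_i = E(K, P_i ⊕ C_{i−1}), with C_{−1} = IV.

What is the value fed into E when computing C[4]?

C[0]: P[0] ⊕ 0x5 = 0x0; E(K, 0x0) = 0x9.
C[1]: P[1] ⊕ 0x9 = 0x3; E(K, 0x3) = 0xA.
C[2]: P[2] ⊕ 0xA = 0x3; E(K, 0x3) = 0xA.
C[3]: P[3] ⊕ 0xA = 0x1; E(K, 0x1) = 0x8.
C[4]: P[4] ⊕ 0x8 = 0xF; E(K, 0xF) = 0x6.
So the input to E for block [4] is 0xF.

0xF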